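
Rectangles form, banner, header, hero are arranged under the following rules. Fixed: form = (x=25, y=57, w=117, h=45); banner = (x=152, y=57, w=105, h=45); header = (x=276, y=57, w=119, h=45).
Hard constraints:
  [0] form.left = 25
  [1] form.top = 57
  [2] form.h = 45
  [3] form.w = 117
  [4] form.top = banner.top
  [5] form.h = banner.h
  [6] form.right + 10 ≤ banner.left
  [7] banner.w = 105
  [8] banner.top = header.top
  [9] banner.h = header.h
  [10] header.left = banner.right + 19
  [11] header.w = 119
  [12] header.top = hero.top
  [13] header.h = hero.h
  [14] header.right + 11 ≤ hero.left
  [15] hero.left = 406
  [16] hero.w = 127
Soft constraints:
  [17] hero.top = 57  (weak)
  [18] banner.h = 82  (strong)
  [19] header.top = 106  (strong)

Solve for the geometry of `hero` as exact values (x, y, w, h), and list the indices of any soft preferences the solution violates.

hero = (x=406, y=57, w=127, h=45)
violated soft preferences: 18, 19

1. hero.y = 57  [header.top = hero.top]
2. hero.h = 45  [header.h = hero.h]
3. hero.x = 406  [hero.left = 406]
4. hero.w = 127  [hero.w = 127]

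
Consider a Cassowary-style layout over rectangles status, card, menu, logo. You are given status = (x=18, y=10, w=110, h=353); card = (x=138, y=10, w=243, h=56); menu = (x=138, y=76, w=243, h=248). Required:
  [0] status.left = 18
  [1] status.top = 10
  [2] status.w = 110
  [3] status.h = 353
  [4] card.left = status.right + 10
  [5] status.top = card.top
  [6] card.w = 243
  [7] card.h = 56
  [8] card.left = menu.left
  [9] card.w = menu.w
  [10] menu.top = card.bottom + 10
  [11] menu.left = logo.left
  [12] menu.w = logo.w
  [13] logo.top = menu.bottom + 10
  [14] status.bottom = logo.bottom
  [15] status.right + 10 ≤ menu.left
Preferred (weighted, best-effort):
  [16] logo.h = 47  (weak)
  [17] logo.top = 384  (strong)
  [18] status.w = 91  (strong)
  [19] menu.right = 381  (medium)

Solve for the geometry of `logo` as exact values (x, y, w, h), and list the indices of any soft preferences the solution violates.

logo = (x=138, y=334, w=243, h=29)
violated soft preferences: 16, 17, 18

1. logo.x = 138  [menu.left = logo.left]
2. logo.w = 243  [menu.w = logo.w]
3. logo.y = 334  [logo.top = menu.bottom + 10]
4. logo.h = 29  [status.bottom = logo.bottom]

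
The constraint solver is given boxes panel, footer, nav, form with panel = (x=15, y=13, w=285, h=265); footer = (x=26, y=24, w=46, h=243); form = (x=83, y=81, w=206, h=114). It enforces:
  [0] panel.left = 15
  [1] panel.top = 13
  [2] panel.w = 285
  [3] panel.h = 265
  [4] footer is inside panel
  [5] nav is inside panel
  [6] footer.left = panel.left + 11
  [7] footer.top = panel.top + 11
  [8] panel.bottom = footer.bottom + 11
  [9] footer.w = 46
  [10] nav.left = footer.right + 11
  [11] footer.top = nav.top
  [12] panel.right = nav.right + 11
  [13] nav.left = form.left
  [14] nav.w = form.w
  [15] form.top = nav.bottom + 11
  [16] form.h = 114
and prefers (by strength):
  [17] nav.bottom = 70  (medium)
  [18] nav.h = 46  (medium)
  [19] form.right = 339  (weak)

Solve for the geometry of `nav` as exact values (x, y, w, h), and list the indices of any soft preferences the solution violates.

nav = (x=83, y=24, w=206, h=46)
violated soft preferences: 19

1. nav.x = 83  [nav.left = footer.right + 11]
2. nav.y = 24  [footer.top = nav.top]
3. nav.w = 206  [panel.right = nav.right + 11]
4. nav.h = 46  [form.top = nav.bottom + 11]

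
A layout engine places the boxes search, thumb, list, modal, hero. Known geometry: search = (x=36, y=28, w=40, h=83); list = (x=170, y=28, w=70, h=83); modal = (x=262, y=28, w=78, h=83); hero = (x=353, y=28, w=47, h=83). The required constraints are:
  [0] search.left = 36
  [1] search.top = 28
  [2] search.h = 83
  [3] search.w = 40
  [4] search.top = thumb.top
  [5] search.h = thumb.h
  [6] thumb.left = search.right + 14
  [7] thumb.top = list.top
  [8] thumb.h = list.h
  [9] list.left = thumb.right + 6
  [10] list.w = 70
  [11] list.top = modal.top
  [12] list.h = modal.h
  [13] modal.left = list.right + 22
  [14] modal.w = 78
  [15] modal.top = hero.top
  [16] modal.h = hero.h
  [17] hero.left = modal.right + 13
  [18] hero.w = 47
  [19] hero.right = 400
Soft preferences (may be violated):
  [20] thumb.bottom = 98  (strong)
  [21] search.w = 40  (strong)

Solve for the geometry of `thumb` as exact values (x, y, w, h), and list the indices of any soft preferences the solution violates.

thumb = (x=90, y=28, w=74, h=83)
violated soft preferences: 20

1. thumb.y = 28  [search.top = thumb.top]
2. thumb.h = 83  [search.h = thumb.h]
3. thumb.x = 90  [thumb.left = search.right + 14]
4. thumb.w = 74  [list.left = thumb.right + 6]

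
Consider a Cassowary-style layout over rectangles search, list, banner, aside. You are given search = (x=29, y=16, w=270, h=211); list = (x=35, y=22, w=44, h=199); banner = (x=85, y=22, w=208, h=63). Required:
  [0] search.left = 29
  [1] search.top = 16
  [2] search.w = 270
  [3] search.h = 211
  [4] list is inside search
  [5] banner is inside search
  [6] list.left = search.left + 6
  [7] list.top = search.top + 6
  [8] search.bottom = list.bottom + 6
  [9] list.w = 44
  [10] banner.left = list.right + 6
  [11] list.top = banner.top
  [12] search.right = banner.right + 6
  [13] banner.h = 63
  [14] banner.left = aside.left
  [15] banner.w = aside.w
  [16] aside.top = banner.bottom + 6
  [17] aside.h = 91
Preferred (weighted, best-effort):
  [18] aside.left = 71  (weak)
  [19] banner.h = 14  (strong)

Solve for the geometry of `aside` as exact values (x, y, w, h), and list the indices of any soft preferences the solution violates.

1. aside.x = 85  [banner.left = aside.left]
2. aside.w = 208  [banner.w = aside.w]
3. aside.y = 91  [aside.top = banner.bottom + 6]
4. aside.h = 91  [aside.h = 91]

aside = (x=85, y=91, w=208, h=91)
violated soft preferences: 18, 19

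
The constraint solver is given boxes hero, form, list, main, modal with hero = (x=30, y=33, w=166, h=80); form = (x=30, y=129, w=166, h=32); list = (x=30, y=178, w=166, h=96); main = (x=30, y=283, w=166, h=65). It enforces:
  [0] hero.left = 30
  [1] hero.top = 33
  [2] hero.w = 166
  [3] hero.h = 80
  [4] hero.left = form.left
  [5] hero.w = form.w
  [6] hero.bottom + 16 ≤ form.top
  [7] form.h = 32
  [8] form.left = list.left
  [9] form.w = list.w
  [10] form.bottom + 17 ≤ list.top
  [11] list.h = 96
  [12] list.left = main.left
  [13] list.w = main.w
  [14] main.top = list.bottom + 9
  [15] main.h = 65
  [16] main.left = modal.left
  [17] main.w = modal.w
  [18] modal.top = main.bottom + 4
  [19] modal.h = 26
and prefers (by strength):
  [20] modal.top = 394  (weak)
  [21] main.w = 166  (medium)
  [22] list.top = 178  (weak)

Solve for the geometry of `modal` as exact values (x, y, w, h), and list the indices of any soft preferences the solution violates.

1. modal.x = 30  [main.left = modal.left]
2. modal.w = 166  [main.w = modal.w]
3. modal.y = 352  [modal.top = main.bottom + 4]
4. modal.h = 26  [modal.h = 26]

modal = (x=30, y=352, w=166, h=26)
violated soft preferences: 20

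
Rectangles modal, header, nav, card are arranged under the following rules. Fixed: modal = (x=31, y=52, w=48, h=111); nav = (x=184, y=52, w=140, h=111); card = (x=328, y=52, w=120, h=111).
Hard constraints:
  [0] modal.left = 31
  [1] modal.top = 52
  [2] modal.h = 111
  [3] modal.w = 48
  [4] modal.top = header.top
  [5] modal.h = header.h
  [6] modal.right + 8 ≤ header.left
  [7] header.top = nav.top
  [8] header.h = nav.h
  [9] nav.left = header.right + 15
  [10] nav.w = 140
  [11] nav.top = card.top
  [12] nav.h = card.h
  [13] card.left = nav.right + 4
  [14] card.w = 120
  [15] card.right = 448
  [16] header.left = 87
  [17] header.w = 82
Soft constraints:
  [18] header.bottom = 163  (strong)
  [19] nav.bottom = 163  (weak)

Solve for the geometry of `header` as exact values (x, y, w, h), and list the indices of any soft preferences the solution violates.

header = (x=87, y=52, w=82, h=111)
violated soft preferences: none

1. header.y = 52  [modal.top = header.top]
2. header.h = 111  [modal.h = header.h]
3. header.x = 87  [header.left = 87]
4. header.w = 82  [header.w = 82]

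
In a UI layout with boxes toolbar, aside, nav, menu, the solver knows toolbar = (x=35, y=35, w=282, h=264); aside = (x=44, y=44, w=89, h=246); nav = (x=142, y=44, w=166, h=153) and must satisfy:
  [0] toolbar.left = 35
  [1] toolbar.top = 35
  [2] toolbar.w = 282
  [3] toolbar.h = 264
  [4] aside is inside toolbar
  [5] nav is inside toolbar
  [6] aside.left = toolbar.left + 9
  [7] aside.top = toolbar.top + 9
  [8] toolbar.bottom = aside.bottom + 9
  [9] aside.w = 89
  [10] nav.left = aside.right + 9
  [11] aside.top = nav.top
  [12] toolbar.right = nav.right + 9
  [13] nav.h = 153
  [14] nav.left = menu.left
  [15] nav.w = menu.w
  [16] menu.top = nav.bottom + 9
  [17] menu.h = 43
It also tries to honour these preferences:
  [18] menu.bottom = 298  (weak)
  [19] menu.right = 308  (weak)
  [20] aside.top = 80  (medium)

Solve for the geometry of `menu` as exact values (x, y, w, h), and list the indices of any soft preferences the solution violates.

menu = (x=142, y=206, w=166, h=43)
violated soft preferences: 18, 20

1. menu.x = 142  [nav.left = menu.left]
2. menu.w = 166  [nav.w = menu.w]
3. menu.y = 206  [menu.top = nav.bottom + 9]
4. menu.h = 43  [menu.h = 43]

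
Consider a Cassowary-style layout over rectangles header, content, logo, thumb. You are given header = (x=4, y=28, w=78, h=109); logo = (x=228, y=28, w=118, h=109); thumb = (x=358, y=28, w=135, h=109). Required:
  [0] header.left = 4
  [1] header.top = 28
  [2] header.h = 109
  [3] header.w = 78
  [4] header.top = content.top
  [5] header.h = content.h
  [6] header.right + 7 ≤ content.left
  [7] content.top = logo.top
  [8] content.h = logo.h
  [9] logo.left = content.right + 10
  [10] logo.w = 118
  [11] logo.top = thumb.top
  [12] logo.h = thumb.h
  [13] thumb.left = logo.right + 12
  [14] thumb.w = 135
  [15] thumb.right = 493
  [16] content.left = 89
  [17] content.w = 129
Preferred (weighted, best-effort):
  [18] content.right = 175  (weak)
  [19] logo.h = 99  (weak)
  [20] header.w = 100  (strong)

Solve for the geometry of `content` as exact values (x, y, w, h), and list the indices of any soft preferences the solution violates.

content = (x=89, y=28, w=129, h=109)
violated soft preferences: 18, 19, 20

1. content.y = 28  [header.top = content.top]
2. content.h = 109  [header.h = content.h]
3. content.x = 89  [content.left = 89]
4. content.w = 129  [content.w = 129]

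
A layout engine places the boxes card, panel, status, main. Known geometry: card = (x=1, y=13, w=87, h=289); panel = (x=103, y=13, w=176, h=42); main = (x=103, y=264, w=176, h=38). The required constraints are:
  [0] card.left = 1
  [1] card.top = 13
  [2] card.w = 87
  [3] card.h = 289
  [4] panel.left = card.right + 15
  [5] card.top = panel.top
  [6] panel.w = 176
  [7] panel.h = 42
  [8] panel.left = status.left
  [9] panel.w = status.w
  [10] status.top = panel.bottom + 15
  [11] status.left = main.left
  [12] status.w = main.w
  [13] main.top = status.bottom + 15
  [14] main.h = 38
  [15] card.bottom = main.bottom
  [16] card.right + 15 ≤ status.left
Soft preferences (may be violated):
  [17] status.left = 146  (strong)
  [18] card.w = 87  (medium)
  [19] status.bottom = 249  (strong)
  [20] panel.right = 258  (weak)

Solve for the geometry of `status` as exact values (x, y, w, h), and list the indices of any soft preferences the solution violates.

status = (x=103, y=70, w=176, h=179)
violated soft preferences: 17, 20

1. status.x = 103  [panel.left = status.left]
2. status.w = 176  [panel.w = status.w]
3. status.y = 70  [status.top = panel.bottom + 15]
4. status.h = 179  [main.top = status.bottom + 15]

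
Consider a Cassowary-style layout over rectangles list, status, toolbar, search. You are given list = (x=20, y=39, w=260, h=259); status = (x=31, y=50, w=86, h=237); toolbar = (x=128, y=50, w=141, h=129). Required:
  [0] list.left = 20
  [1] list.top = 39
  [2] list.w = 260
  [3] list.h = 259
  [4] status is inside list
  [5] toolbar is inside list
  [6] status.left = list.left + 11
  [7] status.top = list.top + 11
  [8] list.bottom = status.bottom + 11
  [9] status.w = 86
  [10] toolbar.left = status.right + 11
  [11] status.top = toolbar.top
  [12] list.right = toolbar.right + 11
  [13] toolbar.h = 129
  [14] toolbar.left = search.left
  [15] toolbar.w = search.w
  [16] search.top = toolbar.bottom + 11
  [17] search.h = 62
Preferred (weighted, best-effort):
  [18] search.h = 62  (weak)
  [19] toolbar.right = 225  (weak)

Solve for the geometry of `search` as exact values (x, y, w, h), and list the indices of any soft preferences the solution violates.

1. search.x = 128  [toolbar.left = search.left]
2. search.w = 141  [toolbar.w = search.w]
3. search.y = 190  [search.top = toolbar.bottom + 11]
4. search.h = 62  [search.h = 62]

search = (x=128, y=190, w=141, h=62)
violated soft preferences: 19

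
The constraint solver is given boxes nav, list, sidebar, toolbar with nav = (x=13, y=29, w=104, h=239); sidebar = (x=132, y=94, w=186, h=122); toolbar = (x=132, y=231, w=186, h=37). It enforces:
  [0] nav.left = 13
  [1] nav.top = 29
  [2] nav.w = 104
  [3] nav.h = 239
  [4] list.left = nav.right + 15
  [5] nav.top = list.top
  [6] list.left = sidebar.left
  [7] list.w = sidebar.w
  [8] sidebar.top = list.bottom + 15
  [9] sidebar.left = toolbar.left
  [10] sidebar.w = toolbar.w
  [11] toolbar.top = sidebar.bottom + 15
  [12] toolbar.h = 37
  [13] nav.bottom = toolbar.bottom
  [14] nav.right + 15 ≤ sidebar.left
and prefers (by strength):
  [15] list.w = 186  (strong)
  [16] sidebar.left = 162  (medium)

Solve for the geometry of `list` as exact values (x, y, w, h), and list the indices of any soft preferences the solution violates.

list = (x=132, y=29, w=186, h=50)
violated soft preferences: 16

1. list.x = 132  [list.left = nav.right + 15]
2. list.y = 29  [nav.top = list.top]
3. list.w = 186  [list.w = sidebar.w]
4. list.h = 50  [sidebar.top = list.bottom + 15]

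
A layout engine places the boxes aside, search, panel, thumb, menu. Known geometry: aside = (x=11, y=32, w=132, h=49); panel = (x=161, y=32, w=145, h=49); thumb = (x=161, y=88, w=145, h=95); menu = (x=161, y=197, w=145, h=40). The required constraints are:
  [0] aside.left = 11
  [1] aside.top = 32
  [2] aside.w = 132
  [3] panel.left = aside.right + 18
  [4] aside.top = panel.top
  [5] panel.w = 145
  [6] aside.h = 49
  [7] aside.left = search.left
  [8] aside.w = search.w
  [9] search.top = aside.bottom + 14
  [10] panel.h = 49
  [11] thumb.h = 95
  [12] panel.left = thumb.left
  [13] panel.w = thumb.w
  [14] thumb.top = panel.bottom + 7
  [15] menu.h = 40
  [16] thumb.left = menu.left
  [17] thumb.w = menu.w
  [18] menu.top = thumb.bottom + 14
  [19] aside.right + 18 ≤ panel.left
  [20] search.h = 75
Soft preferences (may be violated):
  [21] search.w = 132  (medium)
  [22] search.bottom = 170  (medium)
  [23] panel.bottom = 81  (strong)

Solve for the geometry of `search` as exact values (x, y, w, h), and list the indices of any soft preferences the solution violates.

search = (x=11, y=95, w=132, h=75)
violated soft preferences: none

1. search.x = 11  [aside.left = search.left]
2. search.w = 132  [aside.w = search.w]
3. search.y = 95  [search.top = aside.bottom + 14]
4. search.h = 75  [search.h = 75]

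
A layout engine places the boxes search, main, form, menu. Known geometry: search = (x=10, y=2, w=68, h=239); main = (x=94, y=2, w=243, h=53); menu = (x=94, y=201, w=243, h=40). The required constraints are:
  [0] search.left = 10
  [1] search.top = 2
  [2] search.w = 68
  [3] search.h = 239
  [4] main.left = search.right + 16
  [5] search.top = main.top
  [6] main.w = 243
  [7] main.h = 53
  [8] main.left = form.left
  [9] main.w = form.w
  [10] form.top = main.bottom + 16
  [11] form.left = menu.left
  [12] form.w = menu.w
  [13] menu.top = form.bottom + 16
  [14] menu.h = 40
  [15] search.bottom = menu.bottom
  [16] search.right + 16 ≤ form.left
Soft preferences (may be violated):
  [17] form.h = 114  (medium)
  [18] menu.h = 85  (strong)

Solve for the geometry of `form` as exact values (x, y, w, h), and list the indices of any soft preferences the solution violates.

form = (x=94, y=71, w=243, h=114)
violated soft preferences: 18

1. form.x = 94  [main.left = form.left]
2. form.w = 243  [main.w = form.w]
3. form.y = 71  [form.top = main.bottom + 16]
4. form.h = 114  [menu.top = form.bottom + 16]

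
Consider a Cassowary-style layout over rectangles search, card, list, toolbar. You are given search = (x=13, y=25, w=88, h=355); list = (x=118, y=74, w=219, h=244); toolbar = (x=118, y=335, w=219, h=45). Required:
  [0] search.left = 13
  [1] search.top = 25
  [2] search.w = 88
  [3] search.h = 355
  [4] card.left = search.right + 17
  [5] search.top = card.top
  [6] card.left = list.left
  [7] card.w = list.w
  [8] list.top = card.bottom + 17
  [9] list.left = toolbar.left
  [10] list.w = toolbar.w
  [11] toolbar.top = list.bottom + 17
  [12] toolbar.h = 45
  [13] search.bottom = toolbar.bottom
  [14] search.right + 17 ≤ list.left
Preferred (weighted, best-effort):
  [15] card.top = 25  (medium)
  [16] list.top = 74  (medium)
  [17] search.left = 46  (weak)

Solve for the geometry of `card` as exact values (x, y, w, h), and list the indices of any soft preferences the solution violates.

1. card.x = 118  [card.left = search.right + 17]
2. card.y = 25  [search.top = card.top]
3. card.w = 219  [card.w = list.w]
4. card.h = 32  [list.top = card.bottom + 17]

card = (x=118, y=25, w=219, h=32)
violated soft preferences: 17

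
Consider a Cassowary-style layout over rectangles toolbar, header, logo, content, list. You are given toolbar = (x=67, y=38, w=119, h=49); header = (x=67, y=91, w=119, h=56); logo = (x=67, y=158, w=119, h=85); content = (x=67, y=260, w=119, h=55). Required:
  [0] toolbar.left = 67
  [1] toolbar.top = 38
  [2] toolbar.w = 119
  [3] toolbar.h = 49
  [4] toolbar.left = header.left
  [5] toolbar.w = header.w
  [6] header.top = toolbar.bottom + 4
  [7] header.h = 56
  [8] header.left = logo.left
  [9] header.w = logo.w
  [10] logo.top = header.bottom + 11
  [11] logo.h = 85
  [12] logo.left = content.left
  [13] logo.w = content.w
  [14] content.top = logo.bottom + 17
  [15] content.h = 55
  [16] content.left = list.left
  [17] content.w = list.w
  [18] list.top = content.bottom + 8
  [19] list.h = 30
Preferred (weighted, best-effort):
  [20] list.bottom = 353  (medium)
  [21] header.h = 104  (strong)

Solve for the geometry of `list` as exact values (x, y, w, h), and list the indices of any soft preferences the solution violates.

list = (x=67, y=323, w=119, h=30)
violated soft preferences: 21

1. list.x = 67  [content.left = list.left]
2. list.w = 119  [content.w = list.w]
3. list.y = 323  [list.top = content.bottom + 8]
4. list.h = 30  [list.h = 30]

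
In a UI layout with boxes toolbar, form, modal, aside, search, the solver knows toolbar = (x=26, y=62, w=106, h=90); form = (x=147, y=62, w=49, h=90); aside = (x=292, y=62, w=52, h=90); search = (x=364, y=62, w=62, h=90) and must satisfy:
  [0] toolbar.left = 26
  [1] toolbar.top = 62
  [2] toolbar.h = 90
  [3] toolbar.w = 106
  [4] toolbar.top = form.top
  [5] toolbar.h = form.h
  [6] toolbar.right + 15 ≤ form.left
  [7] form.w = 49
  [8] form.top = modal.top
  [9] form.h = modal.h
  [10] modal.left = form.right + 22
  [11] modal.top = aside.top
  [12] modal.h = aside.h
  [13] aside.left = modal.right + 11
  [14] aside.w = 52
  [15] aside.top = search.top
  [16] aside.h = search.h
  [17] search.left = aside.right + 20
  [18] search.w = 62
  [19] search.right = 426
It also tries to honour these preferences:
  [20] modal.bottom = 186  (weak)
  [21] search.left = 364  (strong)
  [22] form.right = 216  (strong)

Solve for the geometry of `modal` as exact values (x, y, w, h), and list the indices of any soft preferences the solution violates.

modal = (x=218, y=62, w=63, h=90)
violated soft preferences: 20, 22

1. modal.y = 62  [form.top = modal.top]
2. modal.h = 90  [form.h = modal.h]
3. modal.x = 218  [modal.left = form.right + 22]
4. modal.w = 63  [aside.left = modal.right + 11]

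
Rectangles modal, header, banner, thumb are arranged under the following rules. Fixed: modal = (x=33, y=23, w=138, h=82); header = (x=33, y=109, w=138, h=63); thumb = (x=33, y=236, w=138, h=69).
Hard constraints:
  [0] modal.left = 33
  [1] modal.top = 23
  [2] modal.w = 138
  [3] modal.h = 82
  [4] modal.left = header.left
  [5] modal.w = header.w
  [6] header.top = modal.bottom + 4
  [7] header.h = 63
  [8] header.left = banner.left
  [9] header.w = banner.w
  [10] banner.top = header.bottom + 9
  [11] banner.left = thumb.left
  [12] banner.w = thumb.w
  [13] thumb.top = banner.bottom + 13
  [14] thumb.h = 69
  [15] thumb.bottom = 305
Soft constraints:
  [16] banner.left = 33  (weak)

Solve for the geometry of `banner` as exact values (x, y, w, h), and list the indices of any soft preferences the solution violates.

1. banner.x = 33  [header.left = banner.left]
2. banner.w = 138  [header.w = banner.w]
3. banner.y = 181  [banner.top = header.bottom + 9]
4. banner.h = 42  [thumb.top = banner.bottom + 13]

banner = (x=33, y=181, w=138, h=42)
violated soft preferences: none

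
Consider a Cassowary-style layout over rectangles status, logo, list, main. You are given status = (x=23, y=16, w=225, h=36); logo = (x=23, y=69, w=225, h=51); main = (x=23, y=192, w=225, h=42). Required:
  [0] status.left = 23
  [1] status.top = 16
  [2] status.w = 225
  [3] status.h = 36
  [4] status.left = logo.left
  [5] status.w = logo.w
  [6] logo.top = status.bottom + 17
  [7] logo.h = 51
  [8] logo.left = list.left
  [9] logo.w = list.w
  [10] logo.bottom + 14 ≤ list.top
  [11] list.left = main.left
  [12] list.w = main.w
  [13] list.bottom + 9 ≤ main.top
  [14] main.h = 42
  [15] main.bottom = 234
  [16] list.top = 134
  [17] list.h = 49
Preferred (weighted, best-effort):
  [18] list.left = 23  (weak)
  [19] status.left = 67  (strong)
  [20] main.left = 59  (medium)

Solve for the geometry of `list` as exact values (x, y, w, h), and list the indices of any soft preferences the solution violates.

list = (x=23, y=134, w=225, h=49)
violated soft preferences: 19, 20

1. list.x = 23  [logo.left = list.left]
2. list.w = 225  [logo.w = list.w]
3. list.y = 134  [list.top = 134]
4. list.h = 49  [list.h = 49]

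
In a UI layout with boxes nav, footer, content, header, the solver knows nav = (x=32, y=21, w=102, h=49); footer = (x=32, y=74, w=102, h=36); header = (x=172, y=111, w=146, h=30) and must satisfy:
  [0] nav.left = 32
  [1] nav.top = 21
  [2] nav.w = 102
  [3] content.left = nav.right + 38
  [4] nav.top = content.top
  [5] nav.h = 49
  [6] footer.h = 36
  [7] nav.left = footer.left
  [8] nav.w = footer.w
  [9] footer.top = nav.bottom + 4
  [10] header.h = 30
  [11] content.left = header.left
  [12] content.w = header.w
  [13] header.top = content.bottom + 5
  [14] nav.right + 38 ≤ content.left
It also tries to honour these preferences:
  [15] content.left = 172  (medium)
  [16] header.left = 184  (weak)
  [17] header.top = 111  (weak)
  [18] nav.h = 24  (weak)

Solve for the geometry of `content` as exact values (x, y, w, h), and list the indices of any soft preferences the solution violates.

1. content.x = 172  [content.left = nav.right + 38]
2. content.y = 21  [nav.top = content.top]
3. content.w = 146  [content.w = header.w]
4. content.h = 85  [header.top = content.bottom + 5]

content = (x=172, y=21, w=146, h=85)
violated soft preferences: 16, 18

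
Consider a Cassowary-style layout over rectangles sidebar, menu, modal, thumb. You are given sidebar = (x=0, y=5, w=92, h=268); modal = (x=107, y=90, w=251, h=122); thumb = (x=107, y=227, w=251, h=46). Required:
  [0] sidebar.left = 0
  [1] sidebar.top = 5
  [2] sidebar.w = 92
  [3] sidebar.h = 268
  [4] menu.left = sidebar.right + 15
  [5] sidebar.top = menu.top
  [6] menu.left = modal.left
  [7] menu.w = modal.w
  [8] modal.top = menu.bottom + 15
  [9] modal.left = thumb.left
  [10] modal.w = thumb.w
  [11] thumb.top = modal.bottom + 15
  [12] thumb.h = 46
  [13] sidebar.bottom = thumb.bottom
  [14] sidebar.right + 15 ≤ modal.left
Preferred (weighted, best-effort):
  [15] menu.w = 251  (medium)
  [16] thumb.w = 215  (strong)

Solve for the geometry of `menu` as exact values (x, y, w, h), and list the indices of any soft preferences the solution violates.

menu = (x=107, y=5, w=251, h=70)
violated soft preferences: 16

1. menu.x = 107  [menu.left = sidebar.right + 15]
2. menu.y = 5  [sidebar.top = menu.top]
3. menu.w = 251  [menu.w = modal.w]
4. menu.h = 70  [modal.top = menu.bottom + 15]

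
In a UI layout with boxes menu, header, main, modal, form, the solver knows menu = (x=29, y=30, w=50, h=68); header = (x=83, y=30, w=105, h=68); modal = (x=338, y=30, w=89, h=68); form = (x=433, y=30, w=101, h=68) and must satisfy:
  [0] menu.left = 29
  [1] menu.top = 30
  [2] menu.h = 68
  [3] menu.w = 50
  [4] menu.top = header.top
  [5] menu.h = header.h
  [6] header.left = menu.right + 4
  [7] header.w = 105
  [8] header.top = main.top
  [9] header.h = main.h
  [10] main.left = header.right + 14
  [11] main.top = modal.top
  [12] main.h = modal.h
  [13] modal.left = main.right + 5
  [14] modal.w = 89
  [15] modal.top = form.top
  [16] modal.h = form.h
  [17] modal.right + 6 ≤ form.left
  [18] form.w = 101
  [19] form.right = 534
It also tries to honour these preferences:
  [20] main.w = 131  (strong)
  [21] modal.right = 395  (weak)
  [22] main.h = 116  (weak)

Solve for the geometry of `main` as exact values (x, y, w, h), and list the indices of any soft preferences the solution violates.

main = (x=202, y=30, w=131, h=68)
violated soft preferences: 21, 22

1. main.y = 30  [header.top = main.top]
2. main.h = 68  [header.h = main.h]
3. main.x = 202  [main.left = header.right + 14]
4. main.w = 131  [modal.left = main.right + 5]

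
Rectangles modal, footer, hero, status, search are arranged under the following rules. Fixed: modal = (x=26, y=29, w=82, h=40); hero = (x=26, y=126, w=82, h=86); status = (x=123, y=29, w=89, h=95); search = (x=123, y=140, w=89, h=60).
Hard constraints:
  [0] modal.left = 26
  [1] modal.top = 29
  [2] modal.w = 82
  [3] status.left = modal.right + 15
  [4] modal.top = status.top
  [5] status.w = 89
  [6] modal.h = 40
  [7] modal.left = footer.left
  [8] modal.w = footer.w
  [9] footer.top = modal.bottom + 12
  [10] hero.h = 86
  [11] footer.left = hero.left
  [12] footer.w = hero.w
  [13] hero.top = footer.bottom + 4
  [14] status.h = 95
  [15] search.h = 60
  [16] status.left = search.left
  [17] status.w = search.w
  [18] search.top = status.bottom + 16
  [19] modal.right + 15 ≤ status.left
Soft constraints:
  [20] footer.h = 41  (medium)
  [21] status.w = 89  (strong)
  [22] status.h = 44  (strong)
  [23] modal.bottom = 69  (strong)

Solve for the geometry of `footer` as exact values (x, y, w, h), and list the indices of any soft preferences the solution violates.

1. footer.x = 26  [modal.left = footer.left]
2. footer.w = 82  [modal.w = footer.w]
3. footer.y = 81  [footer.top = modal.bottom + 12]
4. footer.h = 41  [hero.top = footer.bottom + 4]

footer = (x=26, y=81, w=82, h=41)
violated soft preferences: 22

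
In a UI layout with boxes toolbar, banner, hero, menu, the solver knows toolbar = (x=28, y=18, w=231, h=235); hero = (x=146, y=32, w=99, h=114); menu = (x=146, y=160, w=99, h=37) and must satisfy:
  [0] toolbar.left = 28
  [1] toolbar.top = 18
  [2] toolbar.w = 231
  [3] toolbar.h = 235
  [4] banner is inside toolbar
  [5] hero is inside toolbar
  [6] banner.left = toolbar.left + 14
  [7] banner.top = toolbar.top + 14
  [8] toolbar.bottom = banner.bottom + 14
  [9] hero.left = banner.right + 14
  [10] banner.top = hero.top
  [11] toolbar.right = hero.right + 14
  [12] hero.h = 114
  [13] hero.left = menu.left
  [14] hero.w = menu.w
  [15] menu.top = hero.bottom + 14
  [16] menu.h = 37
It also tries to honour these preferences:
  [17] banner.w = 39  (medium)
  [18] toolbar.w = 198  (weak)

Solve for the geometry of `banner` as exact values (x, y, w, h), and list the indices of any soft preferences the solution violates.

1. banner.x = 42  [banner.left = toolbar.left + 14]
2. banner.y = 32  [banner.top = toolbar.top + 14]
3. banner.h = 207  [toolbar.bottom = banner.bottom + 14]
4. banner.w = 90  [hero.left = banner.right + 14]

banner = (x=42, y=32, w=90, h=207)
violated soft preferences: 17, 18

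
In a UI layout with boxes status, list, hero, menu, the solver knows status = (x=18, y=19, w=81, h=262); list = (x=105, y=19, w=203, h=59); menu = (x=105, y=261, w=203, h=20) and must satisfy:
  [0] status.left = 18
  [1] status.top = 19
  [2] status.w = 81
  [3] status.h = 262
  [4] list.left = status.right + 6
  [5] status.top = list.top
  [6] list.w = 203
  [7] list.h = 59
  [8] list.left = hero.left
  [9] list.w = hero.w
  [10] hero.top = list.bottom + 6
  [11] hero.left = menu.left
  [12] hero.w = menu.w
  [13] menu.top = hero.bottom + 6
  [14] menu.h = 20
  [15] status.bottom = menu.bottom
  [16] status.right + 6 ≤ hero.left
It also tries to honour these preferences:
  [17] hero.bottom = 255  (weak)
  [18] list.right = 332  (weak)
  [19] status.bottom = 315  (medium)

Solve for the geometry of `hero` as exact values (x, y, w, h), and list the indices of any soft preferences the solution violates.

1. hero.x = 105  [list.left = hero.left]
2. hero.w = 203  [list.w = hero.w]
3. hero.y = 84  [hero.top = list.bottom + 6]
4. hero.h = 171  [menu.top = hero.bottom + 6]

hero = (x=105, y=84, w=203, h=171)
violated soft preferences: 18, 19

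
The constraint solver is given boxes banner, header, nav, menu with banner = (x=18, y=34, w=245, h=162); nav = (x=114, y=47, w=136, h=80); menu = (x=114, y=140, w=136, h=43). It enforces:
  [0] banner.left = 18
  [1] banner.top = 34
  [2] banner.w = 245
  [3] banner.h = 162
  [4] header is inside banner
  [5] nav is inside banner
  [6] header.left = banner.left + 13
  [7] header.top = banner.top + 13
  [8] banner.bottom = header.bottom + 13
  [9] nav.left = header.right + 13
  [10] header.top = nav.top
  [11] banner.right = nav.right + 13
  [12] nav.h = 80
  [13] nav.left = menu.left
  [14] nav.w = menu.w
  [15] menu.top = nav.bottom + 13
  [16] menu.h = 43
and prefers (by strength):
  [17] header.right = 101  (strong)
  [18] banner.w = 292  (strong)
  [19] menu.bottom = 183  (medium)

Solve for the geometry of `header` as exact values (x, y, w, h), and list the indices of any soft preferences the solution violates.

header = (x=31, y=47, w=70, h=136)
violated soft preferences: 18

1. header.x = 31  [header.left = banner.left + 13]
2. header.y = 47  [header.top = banner.top + 13]
3. header.h = 136  [banner.bottom = header.bottom + 13]
4. header.w = 70  [nav.left = header.right + 13]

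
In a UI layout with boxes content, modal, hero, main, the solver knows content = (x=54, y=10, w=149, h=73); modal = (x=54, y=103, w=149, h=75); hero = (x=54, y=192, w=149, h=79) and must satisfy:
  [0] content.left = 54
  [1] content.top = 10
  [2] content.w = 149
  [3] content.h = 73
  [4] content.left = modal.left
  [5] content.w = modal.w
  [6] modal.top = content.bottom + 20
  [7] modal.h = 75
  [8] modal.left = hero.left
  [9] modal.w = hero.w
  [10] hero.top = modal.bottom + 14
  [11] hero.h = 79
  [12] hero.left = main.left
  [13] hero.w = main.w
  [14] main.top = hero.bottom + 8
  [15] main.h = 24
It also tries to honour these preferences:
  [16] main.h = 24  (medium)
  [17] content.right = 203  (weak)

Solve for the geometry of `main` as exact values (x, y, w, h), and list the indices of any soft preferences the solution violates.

1. main.x = 54  [hero.left = main.left]
2. main.w = 149  [hero.w = main.w]
3. main.y = 279  [main.top = hero.bottom + 8]
4. main.h = 24  [main.h = 24]

main = (x=54, y=279, w=149, h=24)
violated soft preferences: none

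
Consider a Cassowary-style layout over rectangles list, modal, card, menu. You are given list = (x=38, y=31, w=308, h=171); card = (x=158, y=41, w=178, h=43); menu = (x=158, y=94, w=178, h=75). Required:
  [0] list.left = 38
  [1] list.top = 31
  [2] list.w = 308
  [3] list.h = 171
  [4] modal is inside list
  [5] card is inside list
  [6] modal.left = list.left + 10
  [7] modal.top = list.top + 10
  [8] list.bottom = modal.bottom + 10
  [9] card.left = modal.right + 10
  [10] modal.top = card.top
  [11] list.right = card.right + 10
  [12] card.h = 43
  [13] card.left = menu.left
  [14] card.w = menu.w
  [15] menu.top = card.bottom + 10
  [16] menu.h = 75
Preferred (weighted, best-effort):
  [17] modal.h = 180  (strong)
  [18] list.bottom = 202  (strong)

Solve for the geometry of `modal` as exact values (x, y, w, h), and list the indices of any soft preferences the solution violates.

modal = (x=48, y=41, w=100, h=151)
violated soft preferences: 17

1. modal.x = 48  [modal.left = list.left + 10]
2. modal.y = 41  [modal.top = list.top + 10]
3. modal.h = 151  [list.bottom = modal.bottom + 10]
4. modal.w = 100  [card.left = modal.right + 10]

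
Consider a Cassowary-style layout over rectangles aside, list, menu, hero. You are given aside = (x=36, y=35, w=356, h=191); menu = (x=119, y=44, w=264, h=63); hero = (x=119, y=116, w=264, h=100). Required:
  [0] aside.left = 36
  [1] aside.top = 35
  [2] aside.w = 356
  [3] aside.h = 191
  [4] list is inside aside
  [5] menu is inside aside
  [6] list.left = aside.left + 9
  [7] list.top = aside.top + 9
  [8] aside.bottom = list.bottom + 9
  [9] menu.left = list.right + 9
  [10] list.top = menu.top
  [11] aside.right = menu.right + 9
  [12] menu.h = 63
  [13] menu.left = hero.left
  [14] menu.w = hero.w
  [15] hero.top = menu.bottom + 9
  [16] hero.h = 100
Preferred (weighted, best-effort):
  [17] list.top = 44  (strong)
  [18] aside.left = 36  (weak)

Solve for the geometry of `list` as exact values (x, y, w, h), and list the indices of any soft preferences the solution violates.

list = (x=45, y=44, w=65, h=173)
violated soft preferences: none

1. list.x = 45  [list.left = aside.left + 9]
2. list.y = 44  [list.top = aside.top + 9]
3. list.h = 173  [aside.bottom = list.bottom + 9]
4. list.w = 65  [menu.left = list.right + 9]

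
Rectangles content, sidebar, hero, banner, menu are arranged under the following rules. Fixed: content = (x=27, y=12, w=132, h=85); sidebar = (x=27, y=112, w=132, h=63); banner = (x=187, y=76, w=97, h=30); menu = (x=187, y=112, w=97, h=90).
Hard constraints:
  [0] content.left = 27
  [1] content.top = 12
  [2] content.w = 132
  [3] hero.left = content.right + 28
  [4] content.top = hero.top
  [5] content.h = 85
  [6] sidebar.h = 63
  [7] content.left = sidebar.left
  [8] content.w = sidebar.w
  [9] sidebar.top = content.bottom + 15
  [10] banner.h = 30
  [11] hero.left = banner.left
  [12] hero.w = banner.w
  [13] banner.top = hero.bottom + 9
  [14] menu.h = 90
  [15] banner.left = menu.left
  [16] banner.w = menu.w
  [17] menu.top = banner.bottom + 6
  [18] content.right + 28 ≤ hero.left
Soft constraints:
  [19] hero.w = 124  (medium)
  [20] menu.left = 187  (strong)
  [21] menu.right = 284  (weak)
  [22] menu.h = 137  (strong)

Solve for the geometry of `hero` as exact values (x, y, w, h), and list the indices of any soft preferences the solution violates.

1. hero.x = 187  [hero.left = content.right + 28]
2. hero.y = 12  [content.top = hero.top]
3. hero.w = 97  [hero.w = banner.w]
4. hero.h = 55  [banner.top = hero.bottom + 9]

hero = (x=187, y=12, w=97, h=55)
violated soft preferences: 19, 22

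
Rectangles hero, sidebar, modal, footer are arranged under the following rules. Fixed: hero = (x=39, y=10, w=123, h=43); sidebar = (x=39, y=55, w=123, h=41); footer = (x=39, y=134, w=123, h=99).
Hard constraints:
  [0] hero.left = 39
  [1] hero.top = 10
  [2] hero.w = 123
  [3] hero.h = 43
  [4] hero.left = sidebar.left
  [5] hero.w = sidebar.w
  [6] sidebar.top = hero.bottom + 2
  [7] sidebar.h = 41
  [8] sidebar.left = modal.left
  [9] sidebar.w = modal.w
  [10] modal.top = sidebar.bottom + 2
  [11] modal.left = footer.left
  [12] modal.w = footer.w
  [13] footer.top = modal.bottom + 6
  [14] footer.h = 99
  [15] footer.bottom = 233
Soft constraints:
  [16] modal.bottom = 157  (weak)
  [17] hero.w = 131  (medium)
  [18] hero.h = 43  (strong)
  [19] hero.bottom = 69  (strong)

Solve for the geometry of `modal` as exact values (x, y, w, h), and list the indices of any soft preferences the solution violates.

modal = (x=39, y=98, w=123, h=30)
violated soft preferences: 16, 17, 19

1. modal.x = 39  [sidebar.left = modal.left]
2. modal.w = 123  [sidebar.w = modal.w]
3. modal.y = 98  [modal.top = sidebar.bottom + 2]
4. modal.h = 30  [footer.top = modal.bottom + 6]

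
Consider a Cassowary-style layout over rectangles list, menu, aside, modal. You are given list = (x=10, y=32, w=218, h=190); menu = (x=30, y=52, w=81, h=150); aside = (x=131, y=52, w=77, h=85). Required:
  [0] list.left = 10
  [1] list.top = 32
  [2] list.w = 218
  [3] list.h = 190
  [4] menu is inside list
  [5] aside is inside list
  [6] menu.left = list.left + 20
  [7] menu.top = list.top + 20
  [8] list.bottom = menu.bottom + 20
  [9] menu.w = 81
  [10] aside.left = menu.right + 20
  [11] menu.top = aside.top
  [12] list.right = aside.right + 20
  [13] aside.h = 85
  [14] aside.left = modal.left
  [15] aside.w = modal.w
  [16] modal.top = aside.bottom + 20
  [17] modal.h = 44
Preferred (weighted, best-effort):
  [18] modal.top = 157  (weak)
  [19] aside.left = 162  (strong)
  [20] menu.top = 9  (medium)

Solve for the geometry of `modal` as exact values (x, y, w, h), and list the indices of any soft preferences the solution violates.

modal = (x=131, y=157, w=77, h=44)
violated soft preferences: 19, 20

1. modal.x = 131  [aside.left = modal.left]
2. modal.w = 77  [aside.w = modal.w]
3. modal.y = 157  [modal.top = aside.bottom + 20]
4. modal.h = 44  [modal.h = 44]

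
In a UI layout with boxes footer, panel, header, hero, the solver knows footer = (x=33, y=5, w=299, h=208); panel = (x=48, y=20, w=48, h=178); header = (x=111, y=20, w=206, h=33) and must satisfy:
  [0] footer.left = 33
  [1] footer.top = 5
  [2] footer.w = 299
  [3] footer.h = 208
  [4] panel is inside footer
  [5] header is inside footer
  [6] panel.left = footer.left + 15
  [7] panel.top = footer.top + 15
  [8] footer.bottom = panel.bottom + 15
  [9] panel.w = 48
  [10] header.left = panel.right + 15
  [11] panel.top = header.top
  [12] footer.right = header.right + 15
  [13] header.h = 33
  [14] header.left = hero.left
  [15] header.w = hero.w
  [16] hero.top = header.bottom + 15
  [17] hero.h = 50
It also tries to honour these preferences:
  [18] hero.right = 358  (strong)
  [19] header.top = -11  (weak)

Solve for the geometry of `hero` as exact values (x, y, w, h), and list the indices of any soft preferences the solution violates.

1. hero.x = 111  [header.left = hero.left]
2. hero.w = 206  [header.w = hero.w]
3. hero.y = 68  [hero.top = header.bottom + 15]
4. hero.h = 50  [hero.h = 50]

hero = (x=111, y=68, w=206, h=50)
violated soft preferences: 18, 19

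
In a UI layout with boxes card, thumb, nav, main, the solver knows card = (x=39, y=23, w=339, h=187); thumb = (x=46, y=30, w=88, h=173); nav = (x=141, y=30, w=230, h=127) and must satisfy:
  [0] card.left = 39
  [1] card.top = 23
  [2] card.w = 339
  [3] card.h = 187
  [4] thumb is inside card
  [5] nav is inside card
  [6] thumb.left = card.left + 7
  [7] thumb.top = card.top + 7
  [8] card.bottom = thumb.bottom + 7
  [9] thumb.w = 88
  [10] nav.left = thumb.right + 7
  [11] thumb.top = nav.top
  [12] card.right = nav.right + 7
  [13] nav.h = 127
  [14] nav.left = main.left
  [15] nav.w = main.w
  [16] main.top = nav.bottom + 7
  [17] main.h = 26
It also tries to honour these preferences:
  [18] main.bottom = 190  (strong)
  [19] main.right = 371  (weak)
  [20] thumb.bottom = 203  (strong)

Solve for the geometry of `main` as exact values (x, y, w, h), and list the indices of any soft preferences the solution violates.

1. main.x = 141  [nav.left = main.left]
2. main.w = 230  [nav.w = main.w]
3. main.y = 164  [main.top = nav.bottom + 7]
4. main.h = 26  [main.h = 26]

main = (x=141, y=164, w=230, h=26)
violated soft preferences: none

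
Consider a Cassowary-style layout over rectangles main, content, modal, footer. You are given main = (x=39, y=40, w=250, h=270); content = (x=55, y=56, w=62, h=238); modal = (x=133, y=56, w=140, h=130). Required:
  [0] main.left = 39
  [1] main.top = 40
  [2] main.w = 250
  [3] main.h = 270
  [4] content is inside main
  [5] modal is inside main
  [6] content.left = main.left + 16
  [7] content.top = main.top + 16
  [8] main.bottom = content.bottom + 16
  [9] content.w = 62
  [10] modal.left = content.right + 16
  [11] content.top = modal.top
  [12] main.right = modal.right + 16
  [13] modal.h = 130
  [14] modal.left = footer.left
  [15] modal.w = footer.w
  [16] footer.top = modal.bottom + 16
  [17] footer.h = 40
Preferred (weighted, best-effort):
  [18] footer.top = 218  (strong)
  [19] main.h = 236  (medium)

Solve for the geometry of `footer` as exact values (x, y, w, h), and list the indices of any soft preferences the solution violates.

footer = (x=133, y=202, w=140, h=40)
violated soft preferences: 18, 19

1. footer.x = 133  [modal.left = footer.left]
2. footer.w = 140  [modal.w = footer.w]
3. footer.y = 202  [footer.top = modal.bottom + 16]
4. footer.h = 40  [footer.h = 40]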